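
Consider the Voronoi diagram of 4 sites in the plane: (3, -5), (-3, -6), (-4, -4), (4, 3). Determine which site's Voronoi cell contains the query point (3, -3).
Nearest site = (3, -5)

The Voronoi cell of site s contains exactly those query points closer to s than to any other site. Compute squared distances from q = (3, -3) to each site:
  (3 − 3)² + (-5 − -3)² = 4
  (4 − 3)² + (3 − -3)² = 37
  (-3 − 3)² + (-6 − -3)² = 45
  (-4 − 3)² + (-4 − -3)² = 50
Minimum is attained by (3, -5), so q lies in its Voronoi cell.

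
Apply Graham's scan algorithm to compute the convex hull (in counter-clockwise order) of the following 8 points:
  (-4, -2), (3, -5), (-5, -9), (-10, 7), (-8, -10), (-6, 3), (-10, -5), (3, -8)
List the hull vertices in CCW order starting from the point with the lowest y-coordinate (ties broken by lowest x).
Hull (CCW) = [(-8, -10), (3, -8), (3, -5), (-10, 7), (-10, -5)]

Graham scan procedure:
  1. Find the pivot p₀ = point with lowest y (tie → lowest x): (-8, -10).
  2. Sort the remaining points by polar angle around p₀.
  3. Walk through sorted points, maintaining a stack; pop the top while the last three entries make a non-left turn (cross product ≤ 0).
  4. Final stack is the convex hull in CCW order: (-8, -10), (3, -8), (3, -5), (-10, 7), (-10, -5).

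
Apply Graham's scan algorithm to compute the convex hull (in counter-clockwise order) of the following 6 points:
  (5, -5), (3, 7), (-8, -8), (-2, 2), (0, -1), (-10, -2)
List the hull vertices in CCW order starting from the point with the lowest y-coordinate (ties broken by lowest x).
Hull (CCW) = [(-8, -8), (5, -5), (3, 7), (-10, -2)]

Graham scan procedure:
  1. Find the pivot p₀ = point with lowest y (tie → lowest x): (-8, -8).
  2. Sort the remaining points by polar angle around p₀.
  3. Walk through sorted points, maintaining a stack; pop the top while the last three entries make a non-left turn (cross product ≤ 0).
  4. Final stack is the convex hull in CCW order: (-8, -8), (5, -5), (3, 7), (-10, -2).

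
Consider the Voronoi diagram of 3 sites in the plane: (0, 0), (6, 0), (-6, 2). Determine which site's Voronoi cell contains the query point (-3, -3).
Nearest site = (0, 0)

The Voronoi cell of site s contains exactly those query points closer to s than to any other site. Compute squared distances from q = (-3, -3) to each site:
  (0 − -3)² + (0 − -3)² = 18
  (-6 − -3)² + (2 − -3)² = 34
  (6 − -3)² + (0 − -3)² = 90
Minimum is attained by (0, 0), so q lies in its Voronoi cell.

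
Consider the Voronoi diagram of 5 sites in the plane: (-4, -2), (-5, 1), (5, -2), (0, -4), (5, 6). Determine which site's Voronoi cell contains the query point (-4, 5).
Nearest site = (-5, 1)

The Voronoi cell of site s contains exactly those query points closer to s than to any other site. Compute squared distances from q = (-4, 5) to each site:
  (-5 − -4)² + (1 − 5)² = 17
  (-4 − -4)² + (-2 − 5)² = 49
  (5 − -4)² + (6 − 5)² = 82
  (0 − -4)² + (-4 − 5)² = 97
  (5 − -4)² + (-2 − 5)² = 130
Minimum is attained by (-5, 1), so q lies in its Voronoi cell.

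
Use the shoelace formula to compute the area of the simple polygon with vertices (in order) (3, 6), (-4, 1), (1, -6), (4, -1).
Area = 50

Shoelace formula: Area = (1/2) |Σ_i (x_i · y_{i+1} − x_{i+1} · y_i)| (indices mod n). Compute each cross term:
  (3)(1) − (-4)(6) = 27
  (-4)(-6) − (1)(1) = 23
  (1)(-1) − (4)(-6) = 23
  (4)(6) − (3)(-1) = 27
Sum = 100, so (signed) Area = 100/2 = 50, |Area| = 50.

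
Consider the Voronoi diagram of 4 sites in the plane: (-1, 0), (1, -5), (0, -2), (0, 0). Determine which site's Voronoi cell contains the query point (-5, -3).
Nearest site = (-1, 0)

The Voronoi cell of site s contains exactly those query points closer to s than to any other site. Compute squared distances from q = (-5, -3) to each site:
  (-1 − -5)² + (0 − -3)² = 25
  (0 − -5)² + (-2 − -3)² = 26
  (0 − -5)² + (0 − -3)² = 34
  (1 − -5)² + (-5 − -3)² = 40
Minimum is attained by (-1, 0), so q lies in its Voronoi cell.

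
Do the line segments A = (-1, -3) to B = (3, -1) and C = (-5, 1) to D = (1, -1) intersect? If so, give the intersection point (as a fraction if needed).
No (intersection of containing lines falls outside at least one segment)

Parametrize and solve: t = 4/5, s = 6/5. At least one of these is outside [0, 1], so the segments do not intersect.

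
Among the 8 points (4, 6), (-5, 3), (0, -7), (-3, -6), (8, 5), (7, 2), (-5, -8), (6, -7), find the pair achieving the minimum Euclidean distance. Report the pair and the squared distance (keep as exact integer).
Pair = ((-3, -6), (-5, -8)); squared distance = 8

Compute all C(8, 2) = 28 pairwise squared distances (x_i − x_j)² + (y_i − y_j)². The minimum is 8, attained by the pair ((-3, -6), (-5, -8)).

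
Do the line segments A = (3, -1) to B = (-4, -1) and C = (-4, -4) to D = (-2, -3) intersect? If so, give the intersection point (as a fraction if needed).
No (intersection of containing lines falls outside at least one segment)

Parametrize and solve: t = 1/7, s = 3. At least one of these is outside [0, 1], so the segments do not intersect.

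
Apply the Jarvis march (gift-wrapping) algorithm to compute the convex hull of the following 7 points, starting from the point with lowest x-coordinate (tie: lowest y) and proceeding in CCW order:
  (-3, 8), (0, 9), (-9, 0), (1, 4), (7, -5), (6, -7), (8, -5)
Hull (CCW) = [(-9, 0), (6, -7), (8, -5), (0, 9), (-3, 8)]

Jarvis march: at each step, from the current hull vertex p, select the next vertex q as the point such that every other point lies strictly to the left of (or on) the directed line p → q. (Equivalently: for every other point r, the cross product (q − p) × (r − p) ≥ 0.)
Starting point (lowest x, tie lowest y): (-9, 0). Wrap until returning to start. Resulting hull: (-9, 0), (6, -7), (8, -5), (0, 9), (-3, 8).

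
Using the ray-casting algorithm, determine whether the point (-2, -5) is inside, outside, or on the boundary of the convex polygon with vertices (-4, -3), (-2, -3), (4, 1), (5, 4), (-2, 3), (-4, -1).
The point (-2, -5) lies strictly outside the polygon

Cast a horizontal ray to the right from the query point and count how many polygon edges it crosses (each edge strictly once or zero times, handled with the usual half-open convention). 
Parity of crossings → even ⇒ outside.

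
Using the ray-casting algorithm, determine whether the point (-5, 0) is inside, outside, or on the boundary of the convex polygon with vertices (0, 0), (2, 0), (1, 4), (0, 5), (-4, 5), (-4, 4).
The point (-5, 0) lies strictly outside the polygon

Cast a horizontal ray to the right from the query point and count how many polygon edges it crosses (each edge strictly once or zero times, handled with the usual half-open convention). 
Parity of crossings → even ⇒ outside.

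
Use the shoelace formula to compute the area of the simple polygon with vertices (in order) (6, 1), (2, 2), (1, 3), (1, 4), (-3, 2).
Area = 7

Shoelace formula: Area = (1/2) |Σ_i (x_i · y_{i+1} − x_{i+1} · y_i)| (indices mod n). Compute each cross term:
  (6)(2) − (2)(1) = 10
  (2)(3) − (1)(2) = 4
  (1)(4) − (1)(3) = 1
  (1)(2) − (-3)(4) = 14
  (-3)(1) − (6)(2) = -15
Sum = 14, so (signed) Area = 14/2 = 7, |Area| = 7.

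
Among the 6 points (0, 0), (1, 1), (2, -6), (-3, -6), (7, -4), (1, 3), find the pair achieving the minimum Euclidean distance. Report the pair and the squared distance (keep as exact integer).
Pair = ((0, 0), (1, 1)); squared distance = 2

Compute all C(6, 2) = 15 pairwise squared distances (x_i − x_j)² + (y_i − y_j)². The minimum is 2, attained by the pair ((0, 0), (1, 1)).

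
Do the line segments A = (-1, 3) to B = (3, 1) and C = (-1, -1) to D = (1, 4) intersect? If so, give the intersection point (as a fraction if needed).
Yes; intersection at (1/3, 7/3) (t = 1/3 on AB, s = 2/3 on CD)

Parametrize AB as A + t(B − A) = (-1 + 4 t, 3 + -2 t) and CD as C + s(D − C) = (-1 + 2 s, -1 + 5 s). Solve the linear system for (t, s). Determinant = -24 ≠ 0, so a unique intersection of the containing lines exists. Solution: t = 1/3, s = 2/3 — both in [0, 1], so the segments cross. Intersection point: (1/3, 7/3).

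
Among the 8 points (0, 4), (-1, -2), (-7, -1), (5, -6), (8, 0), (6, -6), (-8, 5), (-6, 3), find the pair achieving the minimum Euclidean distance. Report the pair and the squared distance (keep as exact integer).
Pair = ((5, -6), (6, -6)); squared distance = 1

Compute all C(8, 2) = 28 pairwise squared distances (x_i − x_j)² + (y_i − y_j)². The minimum is 1, attained by the pair ((5, -6), (6, -6)).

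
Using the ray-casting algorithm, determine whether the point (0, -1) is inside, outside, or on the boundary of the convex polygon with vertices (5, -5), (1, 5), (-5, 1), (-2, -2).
The point (0, -1) lies strictly inside the polygon

Cast a horizontal ray to the right from the query point and count how many polygon edges it crosses (each edge strictly once or zero times, handled with the usual half-open convention). 
Parity of crossings → odd ⇒ inside.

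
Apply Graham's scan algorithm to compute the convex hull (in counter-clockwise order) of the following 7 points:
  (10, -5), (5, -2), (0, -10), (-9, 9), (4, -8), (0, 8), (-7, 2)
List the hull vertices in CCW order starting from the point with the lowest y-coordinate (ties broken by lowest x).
Hull (CCW) = [(0, -10), (10, -5), (0, 8), (-9, 9), (-7, 2)]

Graham scan procedure:
  1. Find the pivot p₀ = point with lowest y (tie → lowest x): (0, -10).
  2. Sort the remaining points by polar angle around p₀.
  3. Walk through sorted points, maintaining a stack; pop the top while the last three entries make a non-left turn (cross product ≤ 0).
  4. Final stack is the convex hull in CCW order: (0, -10), (10, -5), (0, 8), (-9, 9), (-7, 2).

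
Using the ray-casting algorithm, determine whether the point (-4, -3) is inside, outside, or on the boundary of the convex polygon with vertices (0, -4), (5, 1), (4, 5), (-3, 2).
The point (-4, -3) lies strictly outside the polygon

Cast a horizontal ray to the right from the query point and count how many polygon edges it crosses (each edge strictly once or zero times, handled with the usual half-open convention). 
Parity of crossings → even ⇒ outside.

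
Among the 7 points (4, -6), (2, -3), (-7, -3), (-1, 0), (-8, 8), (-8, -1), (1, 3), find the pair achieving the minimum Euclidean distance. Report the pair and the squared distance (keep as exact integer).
Pair = ((-7, -3), (-8, -1)); squared distance = 5

Compute all C(7, 2) = 21 pairwise squared distances (x_i − x_j)² + (y_i − y_j)². The minimum is 5, attained by the pair ((-7, -3), (-8, -1)).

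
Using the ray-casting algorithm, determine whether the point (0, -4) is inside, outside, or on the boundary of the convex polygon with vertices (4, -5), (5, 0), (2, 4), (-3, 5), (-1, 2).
The point (0, -4) lies strictly outside the polygon

Cast a horizontal ray to the right from the query point and count how many polygon edges it crosses (each edge strictly once or zero times, handled with the usual half-open convention). 
Parity of crossings → even ⇒ outside.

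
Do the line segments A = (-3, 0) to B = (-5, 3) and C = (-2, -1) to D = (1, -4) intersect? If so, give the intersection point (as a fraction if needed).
No (intersection of containing lines falls outside at least one segment)

Parametrize and solve: t = 0, s = -1/3. At least one of these is outside [0, 1], so the segments do not intersect.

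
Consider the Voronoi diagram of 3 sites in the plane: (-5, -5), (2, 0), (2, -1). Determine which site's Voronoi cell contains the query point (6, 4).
Nearest site = (2, 0)

The Voronoi cell of site s contains exactly those query points closer to s than to any other site. Compute squared distances from q = (6, 4) to each site:
  (2 − 6)² + (0 − 4)² = 32
  (2 − 6)² + (-1 − 4)² = 41
  (-5 − 6)² + (-5 − 4)² = 202
Minimum is attained by (2, 0), so q lies in its Voronoi cell.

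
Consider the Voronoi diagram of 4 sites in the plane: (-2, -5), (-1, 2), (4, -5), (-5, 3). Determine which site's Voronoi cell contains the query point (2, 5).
Nearest site = (-1, 2)

The Voronoi cell of site s contains exactly those query points closer to s than to any other site. Compute squared distances from q = (2, 5) to each site:
  (-1 − 2)² + (2 − 5)² = 18
  (-5 − 2)² + (3 − 5)² = 53
  (4 − 2)² + (-5 − 5)² = 104
  (-2 − 2)² + (-5 − 5)² = 116
Minimum is attained by (-1, 2), so q lies in its Voronoi cell.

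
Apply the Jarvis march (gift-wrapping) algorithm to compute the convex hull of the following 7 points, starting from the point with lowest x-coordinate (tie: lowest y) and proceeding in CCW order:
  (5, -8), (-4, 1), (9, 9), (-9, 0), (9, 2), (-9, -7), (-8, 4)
Hull (CCW) = [(-9, -7), (5, -8), (9, 2), (9, 9), (-8, 4), (-9, 0)]

Jarvis march: at each step, from the current hull vertex p, select the next vertex q as the point such that every other point lies strictly to the left of (or on) the directed line p → q. (Equivalently: for every other point r, the cross product (q − p) × (r − p) ≥ 0.)
Starting point (lowest x, tie lowest y): (-9, -7). Wrap until returning to start. Resulting hull: (-9, -7), (5, -8), (9, 2), (9, 9), (-8, 4), (-9, 0).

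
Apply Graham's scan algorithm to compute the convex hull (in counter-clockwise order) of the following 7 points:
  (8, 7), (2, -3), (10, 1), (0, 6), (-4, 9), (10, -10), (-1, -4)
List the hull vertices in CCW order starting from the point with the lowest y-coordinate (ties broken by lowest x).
Hull (CCW) = [(10, -10), (10, 1), (8, 7), (-4, 9), (-1, -4)]

Graham scan procedure:
  1. Find the pivot p₀ = point with lowest y (tie → lowest x): (10, -10).
  2. Sort the remaining points by polar angle around p₀.
  3. Walk through sorted points, maintaining a stack; pop the top while the last three entries make a non-left turn (cross product ≤ 0).
  4. Final stack is the convex hull in CCW order: (10, -10), (10, 1), (8, 7), (-4, 9), (-1, -4).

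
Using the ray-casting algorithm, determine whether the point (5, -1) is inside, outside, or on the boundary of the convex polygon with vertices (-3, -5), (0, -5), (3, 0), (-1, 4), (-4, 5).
The point (5, -1) lies strictly outside the polygon

Cast a horizontal ray to the right from the query point and count how many polygon edges it crosses (each edge strictly once or zero times, handled with the usual half-open convention). 
Parity of crossings → even ⇒ outside.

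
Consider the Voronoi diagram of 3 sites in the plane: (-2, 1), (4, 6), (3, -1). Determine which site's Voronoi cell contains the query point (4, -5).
Nearest site = (3, -1)

The Voronoi cell of site s contains exactly those query points closer to s than to any other site. Compute squared distances from q = (4, -5) to each site:
  (3 − 4)² + (-1 − -5)² = 17
  (-2 − 4)² + (1 − -5)² = 72
  (4 − 4)² + (6 − -5)² = 121
Minimum is attained by (3, -1), so q lies in its Voronoi cell.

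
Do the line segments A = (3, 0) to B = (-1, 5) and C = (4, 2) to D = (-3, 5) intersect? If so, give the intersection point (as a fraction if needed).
Yes; intersection at (1/23, 85/23) (t = 17/23 on AB, s = 13/23 on CD)

Parametrize AB as A + t(B − A) = (3 + -4 t, 0 + 5 t) and CD as C + s(D − C) = (4 + -7 s, 2 + 3 s). Solve the linear system for (t, s). Determinant = -23 ≠ 0, so a unique intersection of the containing lines exists. Solution: t = 17/23, s = 13/23 — both in [0, 1], so the segments cross. Intersection point: (1/23, 85/23).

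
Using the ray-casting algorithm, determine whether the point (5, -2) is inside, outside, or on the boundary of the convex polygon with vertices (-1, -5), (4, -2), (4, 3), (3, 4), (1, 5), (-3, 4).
The point (5, -2) lies strictly outside the polygon

Cast a horizontal ray to the right from the query point and count how many polygon edges it crosses (each edge strictly once or zero times, handled with the usual half-open convention). 
Parity of crossings → even ⇒ outside.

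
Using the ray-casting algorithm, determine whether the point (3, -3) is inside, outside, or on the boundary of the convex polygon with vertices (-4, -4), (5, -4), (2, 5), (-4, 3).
The point (3, -3) lies strictly inside the polygon

Cast a horizontal ray to the right from the query point and count how many polygon edges it crosses (each edge strictly once or zero times, handled with the usual half-open convention). 
Parity of crossings → odd ⇒ inside.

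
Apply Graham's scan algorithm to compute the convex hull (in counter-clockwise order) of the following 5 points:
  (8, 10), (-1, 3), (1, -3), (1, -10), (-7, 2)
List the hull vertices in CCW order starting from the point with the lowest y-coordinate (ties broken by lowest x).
Hull (CCW) = [(1, -10), (8, 10), (-7, 2)]

Graham scan procedure:
  1. Find the pivot p₀ = point with lowest y (tie → lowest x): (1, -10).
  2. Sort the remaining points by polar angle around p₀.
  3. Walk through sorted points, maintaining a stack; pop the top while the last three entries make a non-left turn (cross product ≤ 0).
  4. Final stack is the convex hull in CCW order: (1, -10), (8, 10), (-7, 2).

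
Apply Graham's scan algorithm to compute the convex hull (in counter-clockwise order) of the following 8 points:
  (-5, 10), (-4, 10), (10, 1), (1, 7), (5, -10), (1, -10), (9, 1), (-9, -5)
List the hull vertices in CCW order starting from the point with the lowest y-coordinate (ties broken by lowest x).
Hull (CCW) = [(1, -10), (5, -10), (10, 1), (1, 7), (-4, 10), (-5, 10), (-9, -5)]

Graham scan procedure:
  1. Find the pivot p₀ = point with lowest y (tie → lowest x): (1, -10).
  2. Sort the remaining points by polar angle around p₀.
  3. Walk through sorted points, maintaining a stack; pop the top while the last three entries make a non-left turn (cross product ≤ 0).
  4. Final stack is the convex hull in CCW order: (1, -10), (5, -10), (10, 1), (1, 7), (-4, 10), (-5, 10), (-9, -5).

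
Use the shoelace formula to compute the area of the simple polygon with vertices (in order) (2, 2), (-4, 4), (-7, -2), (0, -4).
Area = 44

Shoelace formula: Area = (1/2) |Σ_i (x_i · y_{i+1} − x_{i+1} · y_i)| (indices mod n). Compute each cross term:
  (2)(4) − (-4)(2) = 16
  (-4)(-2) − (-7)(4) = 36
  (-7)(-4) − (0)(-2) = 28
  (0)(2) − (2)(-4) = 8
Sum = 88, so (signed) Area = 88/2 = 44, |Area| = 44.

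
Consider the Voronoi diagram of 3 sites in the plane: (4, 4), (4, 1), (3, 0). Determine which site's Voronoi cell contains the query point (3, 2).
Nearest site = (4, 1)

The Voronoi cell of site s contains exactly those query points closer to s than to any other site. Compute squared distances from q = (3, 2) to each site:
  (4 − 3)² + (1 − 2)² = 2
  (3 − 3)² + (0 − 2)² = 4
  (4 − 3)² + (4 − 2)² = 5
Minimum is attained by (4, 1), so q lies in its Voronoi cell.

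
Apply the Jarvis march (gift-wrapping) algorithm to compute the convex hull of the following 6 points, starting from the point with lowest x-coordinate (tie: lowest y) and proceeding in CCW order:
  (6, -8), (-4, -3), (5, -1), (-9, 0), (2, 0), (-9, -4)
Hull (CCW) = [(-9, -4), (6, -8), (5, -1), (2, 0), (-9, 0)]

Jarvis march: at each step, from the current hull vertex p, select the next vertex q as the point such that every other point lies strictly to the left of (or on) the directed line p → q. (Equivalently: for every other point r, the cross product (q − p) × (r − p) ≥ 0.)
Starting point (lowest x, tie lowest y): (-9, -4). Wrap until returning to start. Resulting hull: (-9, -4), (6, -8), (5, -1), (2, 0), (-9, 0).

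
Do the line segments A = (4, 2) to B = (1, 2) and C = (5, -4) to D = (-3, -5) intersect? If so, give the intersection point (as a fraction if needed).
No (intersection of containing lines falls outside at least one segment)

Parametrize and solve: t = -49/3, s = -6. At least one of these is outside [0, 1], so the segments do not intersect.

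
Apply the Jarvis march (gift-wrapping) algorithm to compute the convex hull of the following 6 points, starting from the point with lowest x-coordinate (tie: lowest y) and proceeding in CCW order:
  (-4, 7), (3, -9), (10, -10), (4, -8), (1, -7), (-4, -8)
Hull (CCW) = [(-4, -8), (10, -10), (-4, 7)]

Jarvis march: at each step, from the current hull vertex p, select the next vertex q as the point such that every other point lies strictly to the left of (or on) the directed line p → q. (Equivalently: for every other point r, the cross product (q − p) × (r − p) ≥ 0.)
Starting point (lowest x, tie lowest y): (-4, -8). Wrap until returning to start. Resulting hull: (-4, -8), (10, -10), (-4, 7).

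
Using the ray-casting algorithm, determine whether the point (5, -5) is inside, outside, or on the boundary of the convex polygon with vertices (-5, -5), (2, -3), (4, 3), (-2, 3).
The point (5, -5) lies strictly outside the polygon

Cast a horizontal ray to the right from the query point and count how many polygon edges it crosses (each edge strictly once or zero times, handled with the usual half-open convention). 
Parity of crossings → even ⇒ outside.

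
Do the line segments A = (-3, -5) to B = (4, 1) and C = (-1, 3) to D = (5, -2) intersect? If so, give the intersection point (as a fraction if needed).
Yes; intersection at (193/71, -7/71) (t = 58/71 on AB, s = 44/71 on CD)

Parametrize AB as A + t(B − A) = (-3 + 7 t, -5 + 6 t) and CD as C + s(D − C) = (-1 + 6 s, 3 + -5 s). Solve the linear system for (t, s). Determinant = 71 ≠ 0, so a unique intersection of the containing lines exists. Solution: t = 58/71, s = 44/71 — both in [0, 1], so the segments cross. Intersection point: (193/71, -7/71).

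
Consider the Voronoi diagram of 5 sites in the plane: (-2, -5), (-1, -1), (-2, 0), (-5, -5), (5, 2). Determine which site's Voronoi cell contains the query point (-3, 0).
Nearest site = (-2, 0)

The Voronoi cell of site s contains exactly those query points closer to s than to any other site. Compute squared distances from q = (-3, 0) to each site:
  (-2 − -3)² + (0 − 0)² = 1
  (-1 − -3)² + (-1 − 0)² = 5
  (-2 − -3)² + (-5 − 0)² = 26
  (-5 − -3)² + (-5 − 0)² = 29
  (5 − -3)² + (2 − 0)² = 68
Minimum is attained by (-2, 0), so q lies in its Voronoi cell.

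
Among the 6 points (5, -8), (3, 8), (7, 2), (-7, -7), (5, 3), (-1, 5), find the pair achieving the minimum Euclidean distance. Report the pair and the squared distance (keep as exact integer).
Pair = ((7, 2), (5, 3)); squared distance = 5

Compute all C(6, 2) = 15 pairwise squared distances (x_i − x_j)² + (y_i − y_j)². The minimum is 5, attained by the pair ((7, 2), (5, 3)).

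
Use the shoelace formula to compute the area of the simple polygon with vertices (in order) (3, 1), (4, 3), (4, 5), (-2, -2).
Area = 19/2

Shoelace formula: Area = (1/2) |Σ_i (x_i · y_{i+1} − x_{i+1} · y_i)| (indices mod n). Compute each cross term:
  (3)(3) − (4)(1) = 5
  (4)(5) − (4)(3) = 8
  (4)(-2) − (-2)(5) = 2
  (-2)(1) − (3)(-2) = 4
Sum = 19, so (signed) Area = 19/2 = 19/2, |Area| = 19/2.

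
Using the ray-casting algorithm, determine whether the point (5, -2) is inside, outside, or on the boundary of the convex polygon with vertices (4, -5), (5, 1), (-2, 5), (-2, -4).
The point (5, -2) lies strictly outside the polygon

Cast a horizontal ray to the right from the query point and count how many polygon edges it crosses (each edge strictly once or zero times, handled with the usual half-open convention). 
Parity of crossings → even ⇒ outside.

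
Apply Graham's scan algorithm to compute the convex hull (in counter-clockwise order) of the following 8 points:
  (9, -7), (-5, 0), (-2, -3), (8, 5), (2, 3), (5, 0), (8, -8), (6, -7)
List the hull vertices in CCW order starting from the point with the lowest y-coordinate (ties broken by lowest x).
Hull (CCW) = [(8, -8), (9, -7), (8, 5), (2, 3), (-5, 0), (-2, -3)]

Graham scan procedure:
  1. Find the pivot p₀ = point with lowest y (tie → lowest x): (8, -8).
  2. Sort the remaining points by polar angle around p₀.
  3. Walk through sorted points, maintaining a stack; pop the top while the last three entries make a non-left turn (cross product ≤ 0).
  4. Final stack is the convex hull in CCW order: (8, -8), (9, -7), (8, 5), (2, 3), (-5, 0), (-2, -3).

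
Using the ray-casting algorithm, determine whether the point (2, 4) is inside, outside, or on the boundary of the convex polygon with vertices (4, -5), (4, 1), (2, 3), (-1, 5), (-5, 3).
The point (2, 4) lies strictly outside the polygon

Cast a horizontal ray to the right from the query point and count how many polygon edges it crosses (each edge strictly once or zero times, handled with the usual half-open convention). 
Parity of crossings → even ⇒ outside.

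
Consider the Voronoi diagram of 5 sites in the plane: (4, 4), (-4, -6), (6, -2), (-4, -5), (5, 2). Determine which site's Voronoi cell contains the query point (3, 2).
Nearest site = (5, 2)

The Voronoi cell of site s contains exactly those query points closer to s than to any other site. Compute squared distances from q = (3, 2) to each site:
  (5 − 3)² + (2 − 2)² = 4
  (4 − 3)² + (4 − 2)² = 5
  (6 − 3)² + (-2 − 2)² = 25
  (-4 − 3)² + (-5 − 2)² = 98
  (-4 − 3)² + (-6 − 2)² = 113
Minimum is attained by (5, 2), so q lies in its Voronoi cell.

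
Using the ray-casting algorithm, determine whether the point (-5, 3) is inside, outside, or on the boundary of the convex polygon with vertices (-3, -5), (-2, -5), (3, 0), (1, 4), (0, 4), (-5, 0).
The point (-5, 3) lies strictly outside the polygon

Cast a horizontal ray to the right from the query point and count how many polygon edges it crosses (each edge strictly once or zero times, handled with the usual half-open convention). 
Parity of crossings → even ⇒ outside.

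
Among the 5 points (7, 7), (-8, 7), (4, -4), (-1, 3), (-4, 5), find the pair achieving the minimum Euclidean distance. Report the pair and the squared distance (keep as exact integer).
Pair = ((-1, 3), (-4, 5)); squared distance = 13

Compute all C(5, 2) = 10 pairwise squared distances (x_i − x_j)² + (y_i − y_j)². The minimum is 13, attained by the pair ((-1, 3), (-4, 5)).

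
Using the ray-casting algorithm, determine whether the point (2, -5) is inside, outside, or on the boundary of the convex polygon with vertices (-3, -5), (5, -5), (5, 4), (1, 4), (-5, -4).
The point (2, -5) lies on the polygon boundary

Boundary check: the query satisfies the collinearity and bounding-box conditions for some polygon edge, so it lies exactly on the boundary.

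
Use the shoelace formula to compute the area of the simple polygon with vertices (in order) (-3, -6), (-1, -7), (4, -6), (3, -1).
Area = 21

Shoelace formula: Area = (1/2) |Σ_i (x_i · y_{i+1} − x_{i+1} · y_i)| (indices mod n). Compute each cross term:
  (-3)(-7) − (-1)(-6) = 15
  (-1)(-6) − (4)(-7) = 34
  (4)(-1) − (3)(-6) = 14
  (3)(-6) − (-3)(-1) = -21
Sum = 42, so (signed) Area = 42/2 = 21, |Area| = 21.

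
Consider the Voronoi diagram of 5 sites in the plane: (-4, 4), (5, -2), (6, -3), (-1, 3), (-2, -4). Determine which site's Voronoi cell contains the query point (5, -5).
Nearest site = (6, -3)

The Voronoi cell of site s contains exactly those query points closer to s than to any other site. Compute squared distances from q = (5, -5) to each site:
  (6 − 5)² + (-3 − -5)² = 5
  (5 − 5)² + (-2 − -5)² = 9
  (-2 − 5)² + (-4 − -5)² = 50
  (-1 − 5)² + (3 − -5)² = 100
  (-4 − 5)² + (4 − -5)² = 162
Minimum is attained by (6, -3), so q lies in its Voronoi cell.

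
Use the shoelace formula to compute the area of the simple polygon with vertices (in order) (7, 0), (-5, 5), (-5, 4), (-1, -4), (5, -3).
Area = 54

Shoelace formula: Area = (1/2) |Σ_i (x_i · y_{i+1} − x_{i+1} · y_i)| (indices mod n). Compute each cross term:
  (7)(5) − (-5)(0) = 35
  (-5)(4) − (-5)(5) = 5
  (-5)(-4) − (-1)(4) = 24
  (-1)(-3) − (5)(-4) = 23
  (5)(0) − (7)(-3) = 21
Sum = 108, so (signed) Area = 108/2 = 54, |Area| = 54.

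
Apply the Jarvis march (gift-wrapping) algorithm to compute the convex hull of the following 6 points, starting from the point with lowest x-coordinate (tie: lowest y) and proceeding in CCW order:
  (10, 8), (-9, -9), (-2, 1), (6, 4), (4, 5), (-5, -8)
Hull (CCW) = [(-9, -9), (-5, -8), (10, 8), (4, 5), (-2, 1)]

Jarvis march: at each step, from the current hull vertex p, select the next vertex q as the point such that every other point lies strictly to the left of (or on) the directed line p → q. (Equivalently: for every other point r, the cross product (q − p) × (r − p) ≥ 0.)
Starting point (lowest x, tie lowest y): (-9, -9). Wrap until returning to start. Resulting hull: (-9, -9), (-5, -8), (10, 8), (4, 5), (-2, 1).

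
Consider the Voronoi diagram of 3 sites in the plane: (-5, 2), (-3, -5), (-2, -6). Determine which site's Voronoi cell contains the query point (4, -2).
Nearest site = (-2, -6)

The Voronoi cell of site s contains exactly those query points closer to s than to any other site. Compute squared distances from q = (4, -2) to each site:
  (-2 − 4)² + (-6 − -2)² = 52
  (-3 − 4)² + (-5 − -2)² = 58
  (-5 − 4)² + (2 − -2)² = 97
Minimum is attained by (-2, -6), so q lies in its Voronoi cell.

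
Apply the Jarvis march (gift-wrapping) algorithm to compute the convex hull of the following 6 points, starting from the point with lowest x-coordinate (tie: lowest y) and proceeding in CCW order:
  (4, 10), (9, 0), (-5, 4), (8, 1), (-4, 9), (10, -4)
Hull (CCW) = [(-5, 4), (10, -4), (9, 0), (4, 10), (-4, 9)]

Jarvis march: at each step, from the current hull vertex p, select the next vertex q as the point such that every other point lies strictly to the left of (or on) the directed line p → q. (Equivalently: for every other point r, the cross product (q − p) × (r − p) ≥ 0.)
Starting point (lowest x, tie lowest y): (-5, 4). Wrap until returning to start. Resulting hull: (-5, 4), (10, -4), (9, 0), (4, 10), (-4, 9).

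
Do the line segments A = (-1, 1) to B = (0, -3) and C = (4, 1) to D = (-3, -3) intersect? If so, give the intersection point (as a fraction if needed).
Yes; intersection at (-3/8, -3/2) (t = 5/8 on AB, s = 5/8 on CD)

Parametrize AB as A + t(B − A) = (-1 + 1 t, 1 + -4 t) and CD as C + s(D − C) = (4 + -7 s, 1 + -4 s). Solve the linear system for (t, s). Determinant = 32 ≠ 0, so a unique intersection of the containing lines exists. Solution: t = 5/8, s = 5/8 — both in [0, 1], so the segments cross. Intersection point: (-3/8, -3/2).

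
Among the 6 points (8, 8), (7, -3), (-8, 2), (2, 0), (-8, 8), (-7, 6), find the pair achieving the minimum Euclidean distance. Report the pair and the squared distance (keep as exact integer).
Pair = ((-8, 8), (-7, 6)); squared distance = 5

Compute all C(6, 2) = 15 pairwise squared distances (x_i − x_j)² + (y_i − y_j)². The minimum is 5, attained by the pair ((-8, 8), (-7, 6)).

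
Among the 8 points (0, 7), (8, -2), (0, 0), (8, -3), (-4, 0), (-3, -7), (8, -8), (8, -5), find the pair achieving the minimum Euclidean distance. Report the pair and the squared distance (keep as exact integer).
Pair = ((8, -2), (8, -3)); squared distance = 1

Compute all C(8, 2) = 28 pairwise squared distances (x_i − x_j)² + (y_i − y_j)². The minimum is 1, attained by the pair ((8, -2), (8, -3)).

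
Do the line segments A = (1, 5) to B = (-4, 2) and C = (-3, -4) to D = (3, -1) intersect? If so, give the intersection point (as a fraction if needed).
No (intersection of containing lines falls outside at least one segment)

Parametrize and solve: t = 14, s = -11. At least one of these is outside [0, 1], so the segments do not intersect.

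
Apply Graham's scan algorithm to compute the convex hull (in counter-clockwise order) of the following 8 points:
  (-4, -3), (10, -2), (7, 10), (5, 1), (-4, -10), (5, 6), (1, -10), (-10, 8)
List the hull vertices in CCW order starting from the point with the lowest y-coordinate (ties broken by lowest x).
Hull (CCW) = [(-4, -10), (1, -10), (10, -2), (7, 10), (-10, 8)]

Graham scan procedure:
  1. Find the pivot p₀ = point with lowest y (tie → lowest x): (-4, -10).
  2. Sort the remaining points by polar angle around p₀.
  3. Walk through sorted points, maintaining a stack; pop the top while the last three entries make a non-left turn (cross product ≤ 0).
  4. Final stack is the convex hull in CCW order: (-4, -10), (1, -10), (10, -2), (7, 10), (-10, 8).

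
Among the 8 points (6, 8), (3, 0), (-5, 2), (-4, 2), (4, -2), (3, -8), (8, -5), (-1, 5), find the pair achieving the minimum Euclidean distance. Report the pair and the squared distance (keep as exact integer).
Pair = ((-5, 2), (-4, 2)); squared distance = 1

Compute all C(8, 2) = 28 pairwise squared distances (x_i − x_j)² + (y_i − y_j)². The minimum is 1, attained by the pair ((-5, 2), (-4, 2)).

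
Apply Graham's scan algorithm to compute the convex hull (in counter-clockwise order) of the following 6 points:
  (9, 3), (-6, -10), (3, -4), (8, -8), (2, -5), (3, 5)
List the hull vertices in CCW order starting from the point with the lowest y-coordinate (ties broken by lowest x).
Hull (CCW) = [(-6, -10), (8, -8), (9, 3), (3, 5)]

Graham scan procedure:
  1. Find the pivot p₀ = point with lowest y (tie → lowest x): (-6, -10).
  2. Sort the remaining points by polar angle around p₀.
  3. Walk through sorted points, maintaining a stack; pop the top while the last three entries make a non-left turn (cross product ≤ 0).
  4. Final stack is the convex hull in CCW order: (-6, -10), (8, -8), (9, 3), (3, 5).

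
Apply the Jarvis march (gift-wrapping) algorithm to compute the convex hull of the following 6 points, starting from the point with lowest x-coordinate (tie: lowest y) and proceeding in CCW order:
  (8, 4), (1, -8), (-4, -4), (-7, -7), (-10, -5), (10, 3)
Hull (CCW) = [(-10, -5), (-7, -7), (1, -8), (10, 3), (8, 4)]

Jarvis march: at each step, from the current hull vertex p, select the next vertex q as the point such that every other point lies strictly to the left of (or on) the directed line p → q. (Equivalently: for every other point r, the cross product (q − p) × (r − p) ≥ 0.)
Starting point (lowest x, tie lowest y): (-10, -5). Wrap until returning to start. Resulting hull: (-10, -5), (-7, -7), (1, -8), (10, 3), (8, 4).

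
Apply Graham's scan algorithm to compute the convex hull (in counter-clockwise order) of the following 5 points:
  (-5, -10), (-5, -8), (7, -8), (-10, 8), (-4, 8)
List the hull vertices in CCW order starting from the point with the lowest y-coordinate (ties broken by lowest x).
Hull (CCW) = [(-5, -10), (7, -8), (-4, 8), (-10, 8)]

Graham scan procedure:
  1. Find the pivot p₀ = point with lowest y (tie → lowest x): (-5, -10).
  2. Sort the remaining points by polar angle around p₀.
  3. Walk through sorted points, maintaining a stack; pop the top while the last three entries make a non-left turn (cross product ≤ 0).
  4. Final stack is the convex hull in CCW order: (-5, -10), (7, -8), (-4, 8), (-10, 8).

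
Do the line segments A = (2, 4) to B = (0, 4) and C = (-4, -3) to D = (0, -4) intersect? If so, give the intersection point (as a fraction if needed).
No (intersection of containing lines falls outside at least one segment)

Parametrize and solve: t = 17, s = -7. At least one of these is outside [0, 1], so the segments do not intersect.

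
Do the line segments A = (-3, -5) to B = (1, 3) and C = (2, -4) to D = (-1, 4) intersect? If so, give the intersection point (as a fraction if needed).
Yes; intersection at (1/14, 8/7) (t = 43/56 on AB, s = 9/14 on CD)

Parametrize AB as A + t(B − A) = (-3 + 4 t, -5 + 8 t) and CD as C + s(D − C) = (2 + -3 s, -4 + 8 s). Solve the linear system for (t, s). Determinant = -56 ≠ 0, so a unique intersection of the containing lines exists. Solution: t = 43/56, s = 9/14 — both in [0, 1], so the segments cross. Intersection point: (1/14, 8/7).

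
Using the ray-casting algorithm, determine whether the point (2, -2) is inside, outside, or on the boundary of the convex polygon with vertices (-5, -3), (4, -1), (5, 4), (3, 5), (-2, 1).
The point (2, -2) lies strictly outside the polygon

Cast a horizontal ray to the right from the query point and count how many polygon edges it crosses (each edge strictly once or zero times, handled with the usual half-open convention). 
Parity of crossings → even ⇒ outside.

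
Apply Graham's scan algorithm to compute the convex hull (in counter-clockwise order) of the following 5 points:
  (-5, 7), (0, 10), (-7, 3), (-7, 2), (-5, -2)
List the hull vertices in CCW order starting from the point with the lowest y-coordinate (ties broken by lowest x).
Hull (CCW) = [(-5, -2), (0, 10), (-5, 7), (-7, 3), (-7, 2)]

Graham scan procedure:
  1. Find the pivot p₀ = point with lowest y (tie → lowest x): (-5, -2).
  2. Sort the remaining points by polar angle around p₀.
  3. Walk through sorted points, maintaining a stack; pop the top while the last three entries make a non-left turn (cross product ≤ 0).
  4. Final stack is the convex hull in CCW order: (-5, -2), (0, 10), (-5, 7), (-7, 3), (-7, 2).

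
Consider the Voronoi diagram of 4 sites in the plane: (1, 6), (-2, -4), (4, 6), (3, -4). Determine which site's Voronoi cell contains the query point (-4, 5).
Nearest site = (1, 6)

The Voronoi cell of site s contains exactly those query points closer to s than to any other site. Compute squared distances from q = (-4, 5) to each site:
  (1 − -4)² + (6 − 5)² = 26
  (4 − -4)² + (6 − 5)² = 65
  (-2 − -4)² + (-4 − 5)² = 85
  (3 − -4)² + (-4 − 5)² = 130
Minimum is attained by (1, 6), so q lies in its Voronoi cell.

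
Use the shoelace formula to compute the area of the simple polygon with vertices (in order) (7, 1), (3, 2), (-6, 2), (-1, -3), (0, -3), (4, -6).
Area = 55

Shoelace formula: Area = (1/2) |Σ_i (x_i · y_{i+1} − x_{i+1} · y_i)| (indices mod n). Compute each cross term:
  (7)(2) − (3)(1) = 11
  (3)(2) − (-6)(2) = 18
  (-6)(-3) − (-1)(2) = 20
  (-1)(-3) − (0)(-3) = 3
  (0)(-6) − (4)(-3) = 12
  (4)(1) − (7)(-6) = 46
Sum = 110, so (signed) Area = 110/2 = 55, |Area| = 55.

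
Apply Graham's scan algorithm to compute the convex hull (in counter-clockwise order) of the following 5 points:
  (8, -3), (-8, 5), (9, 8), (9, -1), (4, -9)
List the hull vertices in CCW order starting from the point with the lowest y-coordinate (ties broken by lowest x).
Hull (CCW) = [(4, -9), (8, -3), (9, -1), (9, 8), (-8, 5)]

Graham scan procedure:
  1. Find the pivot p₀ = point with lowest y (tie → lowest x): (4, -9).
  2. Sort the remaining points by polar angle around p₀.
  3. Walk through sorted points, maintaining a stack; pop the top while the last three entries make a non-left turn (cross product ≤ 0).
  4. Final stack is the convex hull in CCW order: (4, -9), (8, -3), (9, -1), (9, 8), (-8, 5).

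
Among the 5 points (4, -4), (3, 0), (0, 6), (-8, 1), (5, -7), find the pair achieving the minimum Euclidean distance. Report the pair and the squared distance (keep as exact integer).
Pair = ((4, -4), (5, -7)); squared distance = 10

Compute all C(5, 2) = 10 pairwise squared distances (x_i − x_j)² + (y_i − y_j)². The minimum is 10, attained by the pair ((4, -4), (5, -7)).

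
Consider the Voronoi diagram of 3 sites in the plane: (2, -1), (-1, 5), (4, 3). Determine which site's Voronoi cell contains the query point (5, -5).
Nearest site = (2, -1)

The Voronoi cell of site s contains exactly those query points closer to s than to any other site. Compute squared distances from q = (5, -5) to each site:
  (2 − 5)² + (-1 − -5)² = 25
  (4 − 5)² + (3 − -5)² = 65
  (-1 − 5)² + (5 − -5)² = 136
Minimum is attained by (2, -1), so q lies in its Voronoi cell.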